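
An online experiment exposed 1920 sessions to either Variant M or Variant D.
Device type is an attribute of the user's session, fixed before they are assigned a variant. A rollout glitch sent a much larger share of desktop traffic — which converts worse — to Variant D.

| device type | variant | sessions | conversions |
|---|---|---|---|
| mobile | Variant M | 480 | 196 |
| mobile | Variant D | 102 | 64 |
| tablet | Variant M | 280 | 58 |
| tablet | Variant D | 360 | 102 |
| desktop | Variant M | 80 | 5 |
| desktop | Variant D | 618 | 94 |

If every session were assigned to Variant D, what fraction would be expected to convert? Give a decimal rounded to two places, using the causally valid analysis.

0.34

The imbalance in device type arose from how sessions were allocated, not from anything the variant did; and device type independently affects the outcome. The pooled gap is confounded — condition on device type.
Standardising Variant D to the population device type mix: 0.303·64/102 + 0.333·102/360 + 0.364·94/618 = 0.340.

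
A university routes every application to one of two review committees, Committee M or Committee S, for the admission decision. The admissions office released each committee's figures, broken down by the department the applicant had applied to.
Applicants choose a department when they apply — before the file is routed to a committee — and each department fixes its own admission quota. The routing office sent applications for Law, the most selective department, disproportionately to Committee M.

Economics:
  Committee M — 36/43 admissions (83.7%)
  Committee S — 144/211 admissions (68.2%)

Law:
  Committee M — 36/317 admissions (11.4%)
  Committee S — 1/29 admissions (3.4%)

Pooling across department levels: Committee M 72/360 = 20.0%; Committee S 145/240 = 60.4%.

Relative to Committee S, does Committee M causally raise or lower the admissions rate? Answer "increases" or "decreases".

increases

Since department is a pre-existing factor (not a product of the review committee) and it affects the outcome on its own, it is a confounder. The stratified rates, not the pooled rate, identify the causal effect.
Within each level — Economics: 83.7% vs 68.2%; Law: 11.4% vs 3.4% — Committee M is higher every time.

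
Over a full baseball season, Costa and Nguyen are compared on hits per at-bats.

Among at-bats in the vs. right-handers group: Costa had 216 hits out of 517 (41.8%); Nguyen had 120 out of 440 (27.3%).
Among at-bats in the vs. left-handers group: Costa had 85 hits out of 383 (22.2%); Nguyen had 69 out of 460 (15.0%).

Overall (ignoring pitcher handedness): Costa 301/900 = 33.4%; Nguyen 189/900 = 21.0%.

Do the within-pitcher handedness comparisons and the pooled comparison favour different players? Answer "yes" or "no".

no

Within each pitcher handedness level (vs. right-handers 41.8% vs 27.3%; vs. left-handers 22.2% vs 15.0%), Costa has the higher rate every time. Pooled: 33.4% vs 21.0% — Costa has the higher rate overall. They agree.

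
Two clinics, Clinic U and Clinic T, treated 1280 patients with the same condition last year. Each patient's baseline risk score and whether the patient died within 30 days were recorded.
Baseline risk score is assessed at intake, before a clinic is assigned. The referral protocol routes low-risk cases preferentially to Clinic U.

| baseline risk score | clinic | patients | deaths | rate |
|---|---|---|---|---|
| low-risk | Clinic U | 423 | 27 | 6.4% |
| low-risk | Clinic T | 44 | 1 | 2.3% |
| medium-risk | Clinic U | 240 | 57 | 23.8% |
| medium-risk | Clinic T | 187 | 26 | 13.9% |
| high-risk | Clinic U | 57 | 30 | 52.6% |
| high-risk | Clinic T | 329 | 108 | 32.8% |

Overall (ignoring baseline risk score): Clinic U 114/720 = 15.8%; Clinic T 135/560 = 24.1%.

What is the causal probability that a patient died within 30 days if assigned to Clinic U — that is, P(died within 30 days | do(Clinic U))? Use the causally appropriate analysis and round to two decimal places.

Within every baseline risk score level Clinic T has the lower rate, yet pooled Clinic U does — Simpson's reversal.
Here baseline risk score is a common cause — it drives both which clinic a case falls under and the outcome. The crude comparison mixes populations; the stratum-specific rates are the causally relevant ones.
Standardising Clinic U to the population baseline risk score mix: 0.365·27/423 + 0.334·57/240 + 0.302·30/57 = 0.261.

0.26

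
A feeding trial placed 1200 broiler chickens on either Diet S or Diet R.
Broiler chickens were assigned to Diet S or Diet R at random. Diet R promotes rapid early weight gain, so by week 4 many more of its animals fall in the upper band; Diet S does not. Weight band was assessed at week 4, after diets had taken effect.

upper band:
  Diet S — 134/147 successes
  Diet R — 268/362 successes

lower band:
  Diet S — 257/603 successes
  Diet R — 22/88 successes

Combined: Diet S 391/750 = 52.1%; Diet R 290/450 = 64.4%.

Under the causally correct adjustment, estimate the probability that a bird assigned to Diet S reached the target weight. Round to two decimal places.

0.52

Week-4 weight band is downstream of the diet. One should not condition on a consequence of treatment, so the overall rates are the right comparison.
So P(outcome | do(Diet S)) is just the pooled rate for Diet S: 391/750 = 0.521.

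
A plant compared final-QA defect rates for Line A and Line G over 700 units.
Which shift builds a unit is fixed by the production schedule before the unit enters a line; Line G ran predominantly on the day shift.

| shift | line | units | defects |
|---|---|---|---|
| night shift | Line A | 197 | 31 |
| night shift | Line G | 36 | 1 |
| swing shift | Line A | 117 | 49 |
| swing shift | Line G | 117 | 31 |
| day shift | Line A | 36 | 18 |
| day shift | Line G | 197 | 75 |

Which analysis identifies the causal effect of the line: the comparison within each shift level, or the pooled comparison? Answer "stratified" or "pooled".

stratified

The imbalance in shift arose from how units were allocated, not from anything the line did; and shift independently affects the outcome. The pooled gap is confounded — condition on shift.
Within each level — night shift: 15.7% vs 2.8%; swing shift: 41.9% vs 26.5%; day shift: 50.0% vs 38.1% — Line G is lower every time.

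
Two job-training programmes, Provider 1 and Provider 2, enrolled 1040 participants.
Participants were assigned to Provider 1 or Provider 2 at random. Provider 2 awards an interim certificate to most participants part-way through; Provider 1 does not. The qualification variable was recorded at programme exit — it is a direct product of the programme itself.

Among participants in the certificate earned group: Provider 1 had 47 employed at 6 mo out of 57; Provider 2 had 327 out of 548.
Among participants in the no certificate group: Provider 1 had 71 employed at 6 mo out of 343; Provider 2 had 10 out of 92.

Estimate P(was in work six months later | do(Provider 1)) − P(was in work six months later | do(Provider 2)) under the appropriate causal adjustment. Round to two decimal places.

Qualification attained during the programme is recorded after the programme and is itself shifted by it — it sits on the causal path from programme to outcome. Conditioning on a mediator would strip out part of the effect we want; the pooled comparison gives the total causal effect.
The causal difference is the pooled difference: 0.295 − 0.527 = -0.232.

-0.23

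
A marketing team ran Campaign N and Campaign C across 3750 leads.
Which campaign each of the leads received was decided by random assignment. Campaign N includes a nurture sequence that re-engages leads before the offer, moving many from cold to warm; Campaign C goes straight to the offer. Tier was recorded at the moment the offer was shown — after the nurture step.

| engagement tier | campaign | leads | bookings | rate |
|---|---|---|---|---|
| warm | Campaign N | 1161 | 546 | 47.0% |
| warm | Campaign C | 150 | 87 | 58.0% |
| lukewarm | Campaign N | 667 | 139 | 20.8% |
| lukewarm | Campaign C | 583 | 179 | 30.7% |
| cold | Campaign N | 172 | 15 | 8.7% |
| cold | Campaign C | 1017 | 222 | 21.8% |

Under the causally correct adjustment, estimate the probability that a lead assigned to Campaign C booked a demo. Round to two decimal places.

Campaign C is higher inside every engagement tier stratum but Campaign N is higher in aggregate. Whether to stratify depends on how engagement tier relates to the campaign.
The distribution of engagement tier is itself part of what the campaign does — it is an intermediate outcome. Holding it fixed would remove that part of the effect; the total effect is the pooled difference.
So P(outcome | do(Campaign C)) is just the pooled rate for Campaign C: 488/1750 = 0.279.

0.28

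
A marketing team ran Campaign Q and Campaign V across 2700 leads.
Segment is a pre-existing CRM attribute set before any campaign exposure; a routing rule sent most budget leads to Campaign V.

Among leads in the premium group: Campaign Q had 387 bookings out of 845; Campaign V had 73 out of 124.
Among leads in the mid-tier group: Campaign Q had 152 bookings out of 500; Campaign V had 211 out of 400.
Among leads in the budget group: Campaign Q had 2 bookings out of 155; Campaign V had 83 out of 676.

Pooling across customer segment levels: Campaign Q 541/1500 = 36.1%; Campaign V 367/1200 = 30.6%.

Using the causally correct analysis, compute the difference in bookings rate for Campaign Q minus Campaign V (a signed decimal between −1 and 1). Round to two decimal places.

The stratified and pooled comparisons disagree (Campaign V wins within each customer segment; Campaign Q wins overall), so the answer turns on the causal role of customer segment.
Customer segment is set before the campaign has any effect — it is not caused by the campaign — and it independently drives the outcome. That makes it a confounder, so the causal comparison is within customer segment levels.
Adjusting over the population distribution of customer segment: 0.359·(0.458−0.589) + 0.333·(0.304−0.527) + 0.308·(0.013−0.123) = -0.155.

-0.16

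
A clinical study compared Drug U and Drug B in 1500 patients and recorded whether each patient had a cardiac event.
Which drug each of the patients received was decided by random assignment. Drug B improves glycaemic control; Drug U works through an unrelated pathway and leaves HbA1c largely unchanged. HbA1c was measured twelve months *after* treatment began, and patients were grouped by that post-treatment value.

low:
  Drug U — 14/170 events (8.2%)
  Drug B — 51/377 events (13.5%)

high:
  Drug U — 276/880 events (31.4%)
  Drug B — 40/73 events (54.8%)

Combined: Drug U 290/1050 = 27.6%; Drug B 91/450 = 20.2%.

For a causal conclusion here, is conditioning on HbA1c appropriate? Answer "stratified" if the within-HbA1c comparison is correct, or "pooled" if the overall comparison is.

pooled

HbA1c here is a post-treatment variable shaped by the drug; conditioning on it would introduce bias rather than remove it. The overall comparison is the causal one.
Pooled: Drug U 27.6% vs Drug B 20.2%; Drug B is lower overall.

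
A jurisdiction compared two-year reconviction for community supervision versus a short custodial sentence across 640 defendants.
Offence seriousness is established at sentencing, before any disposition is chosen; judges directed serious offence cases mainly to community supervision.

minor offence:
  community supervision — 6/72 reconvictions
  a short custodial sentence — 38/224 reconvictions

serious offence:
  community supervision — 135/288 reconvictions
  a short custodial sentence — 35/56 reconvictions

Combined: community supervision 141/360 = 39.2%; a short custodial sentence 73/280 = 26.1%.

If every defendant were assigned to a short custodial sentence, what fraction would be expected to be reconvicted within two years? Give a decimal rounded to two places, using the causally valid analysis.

Offence seriousness differs across dispositions for reasons unrelated to any effect of the disposition itself, and it separately predicts the outcome — a classic confounder. We must compare within offence seriousness levels.
Standardising a short custodial sentence to the population offence seriousness mix: 0.463·38/224 + 0.537·35/56 = 0.414.

0.41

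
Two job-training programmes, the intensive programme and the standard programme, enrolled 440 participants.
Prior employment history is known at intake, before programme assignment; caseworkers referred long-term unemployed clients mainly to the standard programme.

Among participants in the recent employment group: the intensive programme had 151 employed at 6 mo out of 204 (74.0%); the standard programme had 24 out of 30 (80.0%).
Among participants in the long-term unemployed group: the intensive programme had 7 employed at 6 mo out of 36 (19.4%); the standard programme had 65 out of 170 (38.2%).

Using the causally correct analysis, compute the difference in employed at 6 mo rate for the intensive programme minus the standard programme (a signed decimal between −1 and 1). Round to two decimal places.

Here prior employment history is a common cause — it drives both which programme a case falls under and the outcome. The crude comparison mixes populations; the stratum-specific rates are the causally relevant ones.
Adjusting over the population distribution of prior employment history: 0.532·(0.740−0.800) + 0.468·(0.194−0.382) = -0.120.

-0.12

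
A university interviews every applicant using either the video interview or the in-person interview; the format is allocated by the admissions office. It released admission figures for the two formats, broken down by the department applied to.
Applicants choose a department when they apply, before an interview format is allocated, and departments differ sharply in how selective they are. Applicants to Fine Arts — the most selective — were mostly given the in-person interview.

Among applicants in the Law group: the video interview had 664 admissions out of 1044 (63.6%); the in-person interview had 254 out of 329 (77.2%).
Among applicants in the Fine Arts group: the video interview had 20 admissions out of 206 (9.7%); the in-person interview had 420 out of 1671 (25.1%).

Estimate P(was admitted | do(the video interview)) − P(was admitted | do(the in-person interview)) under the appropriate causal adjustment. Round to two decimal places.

-0.15

Department is set before the interview format has any effect — it is not caused by the interview format — and it independently drives the outcome. That makes it a confounder, so the causal comparison is within department levels.
Adjusting over the population distribution of department: 0.422·(0.636−0.772) + 0.578·(0.097−0.251) = -0.147.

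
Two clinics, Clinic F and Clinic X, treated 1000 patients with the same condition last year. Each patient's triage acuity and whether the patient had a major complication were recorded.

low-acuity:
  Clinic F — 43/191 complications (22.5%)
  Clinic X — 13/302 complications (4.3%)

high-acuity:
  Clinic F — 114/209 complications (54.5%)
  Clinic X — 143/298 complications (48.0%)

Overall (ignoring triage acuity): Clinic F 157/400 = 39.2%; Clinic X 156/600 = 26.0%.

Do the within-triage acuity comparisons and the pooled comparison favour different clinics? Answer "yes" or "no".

Within each triage acuity level (low-acuity 22.5% vs 4.3%; high-acuity 54.5% vs 48.0%), Clinic X has the lower rate every time. Pooled: 39.2% vs 26.0% — Clinic X has the lower rate overall. They agree.

no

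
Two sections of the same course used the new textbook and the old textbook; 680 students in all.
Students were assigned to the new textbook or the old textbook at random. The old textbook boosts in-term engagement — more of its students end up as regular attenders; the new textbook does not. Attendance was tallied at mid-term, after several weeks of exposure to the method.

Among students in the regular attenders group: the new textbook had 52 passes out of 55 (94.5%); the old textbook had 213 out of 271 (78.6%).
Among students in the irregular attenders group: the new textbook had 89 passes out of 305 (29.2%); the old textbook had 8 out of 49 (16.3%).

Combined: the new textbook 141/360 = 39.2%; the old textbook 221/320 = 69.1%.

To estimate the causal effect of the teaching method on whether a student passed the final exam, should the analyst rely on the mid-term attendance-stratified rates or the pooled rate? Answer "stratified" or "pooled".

pooled

Mid-term attendance is downstream of the teaching method. One should not condition on a consequence of treatment, so the overall rates are the right comparison.
Pooled: the new textbook 39.2% vs the old textbook 69.1%; the old textbook is higher overall.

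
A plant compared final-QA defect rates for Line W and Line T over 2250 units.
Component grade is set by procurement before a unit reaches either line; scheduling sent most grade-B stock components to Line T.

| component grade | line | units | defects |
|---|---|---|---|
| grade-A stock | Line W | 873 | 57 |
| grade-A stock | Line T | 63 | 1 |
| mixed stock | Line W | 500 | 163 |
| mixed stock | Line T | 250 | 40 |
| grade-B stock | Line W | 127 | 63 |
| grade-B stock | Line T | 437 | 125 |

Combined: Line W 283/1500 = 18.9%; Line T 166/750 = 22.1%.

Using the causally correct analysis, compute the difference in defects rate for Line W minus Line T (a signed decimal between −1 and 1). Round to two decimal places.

The stratified and pooled comparisons disagree (Line T wins within each component grade; Line W wins overall), so the answer turns on the causal role of component grade.
Component grade is set before the line has any effect — it is not caused by the line — and it independently drives the outcome. That makes it a confounder, so the causal comparison is within component grade levels.
Adjusting over the population distribution of component grade: 0.416·(0.065−0.016) + 0.333·(0.326−0.160) + 0.251·(0.496−0.286) = +0.129.

+0.13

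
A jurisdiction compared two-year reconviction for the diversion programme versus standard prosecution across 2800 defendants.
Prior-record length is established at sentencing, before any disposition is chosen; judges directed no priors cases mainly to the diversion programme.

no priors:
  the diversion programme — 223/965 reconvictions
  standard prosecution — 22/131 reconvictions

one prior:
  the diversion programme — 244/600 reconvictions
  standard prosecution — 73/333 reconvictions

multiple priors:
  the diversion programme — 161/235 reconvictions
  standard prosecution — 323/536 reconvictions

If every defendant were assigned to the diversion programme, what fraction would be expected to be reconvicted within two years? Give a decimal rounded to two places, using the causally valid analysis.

The imbalance in prior-record length arose from how defendants were allocated, not from anything the disposition did; and prior-record length independently affects the outcome. The pooled gap is confounded — condition on prior-record length.
Standardising the diversion programme to the population prior-record length mix: 0.391·223/965 + 0.333·244/600 + 0.275·161/235 = 0.415.

0.41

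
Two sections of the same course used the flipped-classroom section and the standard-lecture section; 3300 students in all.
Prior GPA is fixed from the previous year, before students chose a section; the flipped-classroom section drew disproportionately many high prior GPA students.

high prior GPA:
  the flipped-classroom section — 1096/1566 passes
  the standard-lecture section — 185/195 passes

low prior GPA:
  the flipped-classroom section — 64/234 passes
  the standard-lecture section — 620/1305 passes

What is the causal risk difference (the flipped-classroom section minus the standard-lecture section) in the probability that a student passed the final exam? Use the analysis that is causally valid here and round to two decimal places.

-0.23

Here prior GPA band is a common cause — it drives both which teaching method a case falls under and the outcome. The crude comparison mixes populations; the stratum-specific rates are the causally relevant ones.
Adjusting over the population distribution of prior GPA band: 0.534·(0.700−0.949) + 0.466·(0.274−0.475) = -0.227.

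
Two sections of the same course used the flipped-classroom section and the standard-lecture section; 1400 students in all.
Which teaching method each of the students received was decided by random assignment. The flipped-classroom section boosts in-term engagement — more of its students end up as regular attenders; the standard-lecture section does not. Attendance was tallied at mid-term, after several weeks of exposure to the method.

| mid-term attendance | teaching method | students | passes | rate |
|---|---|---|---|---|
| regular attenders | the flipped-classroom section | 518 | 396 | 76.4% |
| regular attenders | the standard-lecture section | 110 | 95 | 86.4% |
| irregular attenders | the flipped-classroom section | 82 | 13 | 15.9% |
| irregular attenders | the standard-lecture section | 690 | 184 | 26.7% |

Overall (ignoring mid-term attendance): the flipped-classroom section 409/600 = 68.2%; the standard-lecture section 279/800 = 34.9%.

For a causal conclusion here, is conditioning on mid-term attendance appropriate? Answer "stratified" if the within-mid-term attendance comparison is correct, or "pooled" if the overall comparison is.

pooled

The distribution of mid-term attendance is itself part of what the teaching method does — it is an intermediate outcome. Holding it fixed would remove that part of the effect; the total effect is the pooled difference.
Pooled: the flipped-classroom section 68.2% vs the standard-lecture section 34.9%; the flipped-classroom section is higher overall.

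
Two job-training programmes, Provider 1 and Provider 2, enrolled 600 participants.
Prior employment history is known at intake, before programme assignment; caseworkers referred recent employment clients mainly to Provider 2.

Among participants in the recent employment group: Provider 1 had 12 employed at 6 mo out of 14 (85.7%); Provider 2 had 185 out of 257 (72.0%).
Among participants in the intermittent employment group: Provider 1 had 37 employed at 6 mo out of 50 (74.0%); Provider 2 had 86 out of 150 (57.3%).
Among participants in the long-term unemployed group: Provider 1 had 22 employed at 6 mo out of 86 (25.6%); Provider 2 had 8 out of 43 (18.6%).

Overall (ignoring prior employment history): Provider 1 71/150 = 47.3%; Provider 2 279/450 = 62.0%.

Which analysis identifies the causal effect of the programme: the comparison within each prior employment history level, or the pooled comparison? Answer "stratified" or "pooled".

The imbalance in prior employment history arose from how participants were allocated, not from anything the programme did; and prior employment history independently affects the outcome. The pooled gap is confounded — condition on prior employment history.
Within each level — recent employment: 85.7% vs 72.0%; intermittent employment: 74.0% vs 57.3%; long-term unemployed: 25.6% vs 18.6% — Provider 1 is higher every time.

stratified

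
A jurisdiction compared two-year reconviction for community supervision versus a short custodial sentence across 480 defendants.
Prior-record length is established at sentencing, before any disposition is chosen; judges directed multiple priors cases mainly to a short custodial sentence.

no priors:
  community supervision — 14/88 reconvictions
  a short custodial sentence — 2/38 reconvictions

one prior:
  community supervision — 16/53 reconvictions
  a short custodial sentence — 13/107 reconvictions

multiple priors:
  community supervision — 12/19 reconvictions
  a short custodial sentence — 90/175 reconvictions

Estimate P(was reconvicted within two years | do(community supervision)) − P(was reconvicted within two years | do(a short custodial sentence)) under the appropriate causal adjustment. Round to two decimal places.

+0.14

Since prior-record length is a pre-existing factor (not a product of the disposition) and it affects the outcome on its own, it is a confounder. The stratified rates, not the pooled rate, identify the causal effect.
Adjusting over the population distribution of prior-record length: 0.263·(0.159−0.053) + 0.333·(0.302−0.121) + 0.404·(0.632−0.514) = +0.135.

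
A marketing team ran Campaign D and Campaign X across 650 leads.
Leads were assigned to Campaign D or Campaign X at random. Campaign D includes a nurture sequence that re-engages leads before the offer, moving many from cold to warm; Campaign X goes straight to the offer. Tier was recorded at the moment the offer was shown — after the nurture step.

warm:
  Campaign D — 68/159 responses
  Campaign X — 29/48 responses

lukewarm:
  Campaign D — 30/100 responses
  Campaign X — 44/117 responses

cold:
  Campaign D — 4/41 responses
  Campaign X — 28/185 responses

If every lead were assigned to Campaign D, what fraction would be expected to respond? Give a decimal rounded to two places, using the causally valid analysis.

0.34

Engagement tier lies on the pathway campaign → engagement tier → outcome, so adjusting for it blocks the indirect effect. For the total causal effect of campaign, use the unadjusted pooled rates.
So P(outcome | do(Campaign D)) is just the pooled rate for Campaign D: 102/300 = 0.340.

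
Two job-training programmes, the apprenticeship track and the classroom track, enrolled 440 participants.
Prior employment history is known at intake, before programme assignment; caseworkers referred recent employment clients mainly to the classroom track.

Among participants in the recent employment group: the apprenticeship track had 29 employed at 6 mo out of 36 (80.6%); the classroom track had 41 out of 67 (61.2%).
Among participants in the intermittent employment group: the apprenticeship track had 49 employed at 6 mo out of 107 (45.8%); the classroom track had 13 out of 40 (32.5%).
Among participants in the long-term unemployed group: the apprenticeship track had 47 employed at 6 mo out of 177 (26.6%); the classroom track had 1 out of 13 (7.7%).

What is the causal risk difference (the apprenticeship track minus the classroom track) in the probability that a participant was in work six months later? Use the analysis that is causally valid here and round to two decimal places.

+0.17

Prior employment history is set before the programme has any effect — it is not caused by the programme — and it independently drives the outcome. That makes it a confounder, so the causal comparison is within prior employment history levels.
Adjusting over the population distribution of prior employment history: 0.234·(0.806−0.612) + 0.334·(0.458−0.325) + 0.432·(0.266−0.077) = +0.171.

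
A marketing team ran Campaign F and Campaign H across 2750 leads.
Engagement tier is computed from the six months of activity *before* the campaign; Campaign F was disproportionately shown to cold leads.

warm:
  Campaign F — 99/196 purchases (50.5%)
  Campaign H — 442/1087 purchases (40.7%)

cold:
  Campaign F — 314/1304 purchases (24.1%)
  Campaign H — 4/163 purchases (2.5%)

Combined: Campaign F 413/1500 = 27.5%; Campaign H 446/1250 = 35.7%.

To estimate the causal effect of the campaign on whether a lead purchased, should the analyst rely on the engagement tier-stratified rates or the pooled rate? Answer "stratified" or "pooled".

stratified

Within every engagement tier level Campaign F has the higher rate, yet pooled Campaign H does — Simpson's reversal.
Engagement tier satisfies the back-door criterion: it is not a descendant of the campaign, and it blocks the spurious path from campaign to outcome. Adjusting for it (i.e., using the within-engagement tier rates) gives the causal effect.
Within each level — warm: 50.5% vs 40.7%; cold: 24.1% vs 2.5% — Campaign F is higher every time.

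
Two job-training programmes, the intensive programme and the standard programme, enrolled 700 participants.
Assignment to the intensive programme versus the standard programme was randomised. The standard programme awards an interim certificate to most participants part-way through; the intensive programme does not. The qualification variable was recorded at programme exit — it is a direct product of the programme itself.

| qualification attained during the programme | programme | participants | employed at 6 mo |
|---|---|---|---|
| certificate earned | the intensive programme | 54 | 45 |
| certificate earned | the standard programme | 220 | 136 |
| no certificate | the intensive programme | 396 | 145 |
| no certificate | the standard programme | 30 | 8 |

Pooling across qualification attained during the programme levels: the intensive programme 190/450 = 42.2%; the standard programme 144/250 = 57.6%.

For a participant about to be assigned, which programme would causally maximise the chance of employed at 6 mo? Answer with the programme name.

Qualification attained during the programme lies on the pathway programme → qualification attained during the programme → outcome, so adjusting for it blocks the indirect effect. For the total causal effect of programme, use the unadjusted pooled rates.
Pooled: the intensive programme 42.2% vs the standard programme 57.6%; the standard programme is higher overall.

the standard programme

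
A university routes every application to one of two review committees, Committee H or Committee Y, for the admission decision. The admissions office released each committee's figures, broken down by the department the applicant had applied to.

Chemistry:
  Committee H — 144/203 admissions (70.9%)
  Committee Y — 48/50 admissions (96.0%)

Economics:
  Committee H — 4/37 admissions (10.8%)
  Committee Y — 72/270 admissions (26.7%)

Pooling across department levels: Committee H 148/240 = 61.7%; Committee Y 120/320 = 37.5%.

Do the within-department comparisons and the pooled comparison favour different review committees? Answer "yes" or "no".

yes

Within each department level (Chemistry 70.9% vs 96.0%; Economics 10.8% vs 26.7%), Committee Y has the higher rate every time. Pooled: 61.7% vs 37.5% — Committee H has the higher rate overall. The two comparisons disagree.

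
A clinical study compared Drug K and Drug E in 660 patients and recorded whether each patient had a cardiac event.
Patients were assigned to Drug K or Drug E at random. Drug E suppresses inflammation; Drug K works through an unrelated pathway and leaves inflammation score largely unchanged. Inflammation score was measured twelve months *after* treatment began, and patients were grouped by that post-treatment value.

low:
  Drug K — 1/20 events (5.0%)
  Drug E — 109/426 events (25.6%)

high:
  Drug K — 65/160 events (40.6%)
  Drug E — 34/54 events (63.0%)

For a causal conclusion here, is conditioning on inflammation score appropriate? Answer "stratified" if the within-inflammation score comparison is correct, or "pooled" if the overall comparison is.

pooled

The stratified and pooled comparisons disagree (Drug K wins within each inflammation score; Drug E wins overall), so the answer turns on the causal role of inflammation score.
Inflammation score here is a post-treatment variable shaped by the drug; conditioning on it would introduce bias rather than remove it. The overall comparison is the causal one.
Pooled: Drug K 36.7% vs Drug E 29.8%; Drug E is lower overall.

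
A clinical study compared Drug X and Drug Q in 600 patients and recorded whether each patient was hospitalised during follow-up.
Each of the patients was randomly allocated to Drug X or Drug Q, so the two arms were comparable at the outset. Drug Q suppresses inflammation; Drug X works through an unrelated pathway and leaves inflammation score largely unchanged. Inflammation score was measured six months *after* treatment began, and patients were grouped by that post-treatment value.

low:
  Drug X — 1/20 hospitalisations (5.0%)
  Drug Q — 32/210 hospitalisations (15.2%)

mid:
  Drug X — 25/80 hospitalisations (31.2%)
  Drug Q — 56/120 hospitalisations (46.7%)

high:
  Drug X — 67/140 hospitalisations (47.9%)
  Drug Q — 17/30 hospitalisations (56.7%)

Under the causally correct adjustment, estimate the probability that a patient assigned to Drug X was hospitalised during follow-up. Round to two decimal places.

0.39

Inflammation score lies on the pathway drug → inflammation score → outcome, so adjusting for it blocks the indirect effect. For the total causal effect of drug, use the unadjusted pooled rates.
So P(outcome | do(Drug X)) is just the pooled rate for Drug X: 93/240 = 0.388.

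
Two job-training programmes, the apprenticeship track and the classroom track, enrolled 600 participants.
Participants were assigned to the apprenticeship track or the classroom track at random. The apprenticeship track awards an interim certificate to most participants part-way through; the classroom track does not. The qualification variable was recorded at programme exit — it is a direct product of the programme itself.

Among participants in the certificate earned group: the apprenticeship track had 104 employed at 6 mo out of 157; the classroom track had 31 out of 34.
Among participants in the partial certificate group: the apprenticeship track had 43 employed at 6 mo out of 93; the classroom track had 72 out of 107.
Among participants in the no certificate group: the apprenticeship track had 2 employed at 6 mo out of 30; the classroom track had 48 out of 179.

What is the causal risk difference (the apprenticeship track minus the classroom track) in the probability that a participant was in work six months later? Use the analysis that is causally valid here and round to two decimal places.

The distribution of qualification attained during the programme is itself part of what the programme does — it is an intermediate outcome. Holding it fixed would remove that part of the effect; the total effect is the pooled difference.
The causal difference is the pooled difference: 0.532 − 0.472 = +0.060.

+0.06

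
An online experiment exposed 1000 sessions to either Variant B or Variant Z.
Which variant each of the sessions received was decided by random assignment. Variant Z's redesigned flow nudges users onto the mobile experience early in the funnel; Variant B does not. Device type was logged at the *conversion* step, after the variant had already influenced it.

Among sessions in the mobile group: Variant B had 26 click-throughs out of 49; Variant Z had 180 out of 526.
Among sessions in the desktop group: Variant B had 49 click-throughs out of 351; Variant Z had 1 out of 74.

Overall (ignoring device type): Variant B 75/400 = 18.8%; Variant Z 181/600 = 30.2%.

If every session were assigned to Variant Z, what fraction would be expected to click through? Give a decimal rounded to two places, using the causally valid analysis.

The stratified and pooled comparisons disagree (Variant B wins within each device type; Variant Z wins overall), so the answer turns on the causal role of device type.
Because the variant influences device type, device type is a post-treatment mediator, not a confounder. Stratifying on it would bias the estimate; the causal effect is the crude pooled difference.
So P(outcome | do(Variant Z)) is just the pooled rate for Variant Z: 181/600 = 0.302.

0.30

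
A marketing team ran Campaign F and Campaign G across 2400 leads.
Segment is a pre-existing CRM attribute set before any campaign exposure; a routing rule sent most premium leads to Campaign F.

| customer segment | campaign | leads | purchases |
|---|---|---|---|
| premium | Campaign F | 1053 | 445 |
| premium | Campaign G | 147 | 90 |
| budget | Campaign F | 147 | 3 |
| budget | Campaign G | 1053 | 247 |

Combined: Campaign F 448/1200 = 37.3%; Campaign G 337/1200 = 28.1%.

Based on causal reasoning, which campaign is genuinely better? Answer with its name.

Campaign G

Nothing the campaign does changes customer segment; the imbalance is an allocation artefact. With customer segment also predicting the outcome, the pooled figure is confounded, and the within-stratum comparison is the causal one.
Within each level — premium: 42.3% vs 61.2%; budget: 2.0% vs 23.5% — Campaign G is higher every time.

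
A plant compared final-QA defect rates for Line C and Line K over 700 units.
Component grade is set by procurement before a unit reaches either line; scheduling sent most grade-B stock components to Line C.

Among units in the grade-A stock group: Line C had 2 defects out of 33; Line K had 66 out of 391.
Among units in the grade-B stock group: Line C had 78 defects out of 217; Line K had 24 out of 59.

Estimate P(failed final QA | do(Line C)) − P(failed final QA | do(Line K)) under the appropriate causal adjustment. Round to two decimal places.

-0.08

The stratified and pooled comparisons disagree (Line C wins within each component grade; Line K wins overall), so the answer turns on the causal role of component grade.
Here component grade is a common cause — it drives both which line a case falls under and the outcome. The crude comparison mixes populations; the stratum-specific rates are the causally relevant ones.
Adjusting over the population distribution of component grade: 0.606·(0.061−0.169) + 0.394·(0.359−0.407) = -0.084.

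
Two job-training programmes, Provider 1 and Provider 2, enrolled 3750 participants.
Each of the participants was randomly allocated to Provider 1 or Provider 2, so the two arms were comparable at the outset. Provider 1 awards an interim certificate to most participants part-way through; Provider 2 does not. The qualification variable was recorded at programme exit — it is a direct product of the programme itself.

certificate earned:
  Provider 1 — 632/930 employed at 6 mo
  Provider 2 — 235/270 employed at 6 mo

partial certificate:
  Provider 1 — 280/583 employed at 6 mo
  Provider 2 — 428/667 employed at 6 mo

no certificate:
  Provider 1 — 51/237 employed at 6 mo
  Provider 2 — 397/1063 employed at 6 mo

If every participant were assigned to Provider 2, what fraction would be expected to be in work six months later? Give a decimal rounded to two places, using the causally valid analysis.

0.53

Stratifying would compare programmes among participants the programmes themselves sorted into qualification attained during the programme groups — a form of selection on an intermediate. The unconditioned pooled rates give the total causal effect.
So P(outcome | do(Provider 2)) is just the pooled rate for Provider 2: 1060/2000 = 0.530.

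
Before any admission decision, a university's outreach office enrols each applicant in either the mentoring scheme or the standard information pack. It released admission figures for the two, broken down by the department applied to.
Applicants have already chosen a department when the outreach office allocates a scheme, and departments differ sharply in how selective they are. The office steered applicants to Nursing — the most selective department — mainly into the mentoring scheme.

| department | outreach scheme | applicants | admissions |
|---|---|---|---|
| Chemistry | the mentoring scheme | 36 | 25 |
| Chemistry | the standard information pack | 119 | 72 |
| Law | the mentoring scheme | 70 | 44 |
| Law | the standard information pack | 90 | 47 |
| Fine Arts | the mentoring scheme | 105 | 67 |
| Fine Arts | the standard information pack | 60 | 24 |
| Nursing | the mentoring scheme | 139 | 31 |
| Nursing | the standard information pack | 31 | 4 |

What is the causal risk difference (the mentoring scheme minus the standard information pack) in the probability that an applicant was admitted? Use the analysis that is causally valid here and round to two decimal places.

+0.13

Nothing the outreach scheme does changes department; the imbalance is an allocation artefact. With department also predicting the outcome, the pooled figure is confounded, and the within-stratum comparison is the causal one.
Adjusting over the population distribution of department: 0.238·(0.694−0.605) + 0.246·(0.629−0.522) + 0.254·(0.638−0.400) + 0.262·(0.223−0.129) = +0.133.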